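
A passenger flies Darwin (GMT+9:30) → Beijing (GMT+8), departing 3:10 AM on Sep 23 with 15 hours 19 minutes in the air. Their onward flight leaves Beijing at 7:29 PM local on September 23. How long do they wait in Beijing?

2 hours 30 minutes

Convert departure to UTC: 3:10 AM − 9:30 = 5:40 PM UTC on Sep 22.
Add 15 hours 19 minutes flight time → 8:59 AM UTC (Sep 23).
Beijing is UTC+8:00, so local arrival = 8:59 AM + 8:00 = 4:59 PM on Sep 23.
Layover = 7:29 PM − 4:59 PM = 2 hours 30 minutes.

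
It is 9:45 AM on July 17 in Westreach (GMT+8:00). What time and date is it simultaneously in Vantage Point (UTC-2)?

11:45 PM on Jul 16

In UTC: 9:45 AM − 8:00 = 1:45 AM on Jul 17.
Vantage Point is UTC−2:00: 1:45 AM − 2:00 = 11:45 PM on Jul 16.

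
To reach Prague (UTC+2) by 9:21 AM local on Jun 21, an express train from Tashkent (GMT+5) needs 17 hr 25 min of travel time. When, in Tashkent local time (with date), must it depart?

Target arrival in UTC: 9:21 AM − 2:00 = 7:21 AM on Jun 21.
Subtract 17 hours and 25 minutes → departure 1:56 PM UTC on Jun 20.
Tashkent is UTC+5:00: 1:56 PM + 5:00 = 6:56 PM on Jun 20.

6:56 PM on June 20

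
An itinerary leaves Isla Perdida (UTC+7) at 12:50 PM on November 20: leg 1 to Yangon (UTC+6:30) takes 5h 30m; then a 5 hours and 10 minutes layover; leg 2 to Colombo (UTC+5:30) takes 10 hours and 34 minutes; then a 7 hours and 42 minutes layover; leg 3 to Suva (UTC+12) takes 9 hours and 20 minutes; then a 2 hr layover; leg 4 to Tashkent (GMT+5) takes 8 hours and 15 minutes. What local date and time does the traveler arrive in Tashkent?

11:21 AM on Nov 22

Convert departure to UTC: 12:50 PM − 7:00 = 5:50 AM UTC on Nov 20.
Add 5 hours 30 minutes leg 1 → 11:20 AM UTC.
Add 5 hours and 10 minutes layover in Yangon → 4:30 PM UTC.
Add 10 hours and 34 minutes leg 2 → 3:04 AM UTC (Nov 21).
Add 7 hours 42 minutes layover in Colombo → 10:46 AM UTC.
Add 9 hours and 20 minutes leg 3 → 8:06 PM UTC.
Add 2 hours layover in Suva → 10:06 PM UTC.
Add 8 hours and 15 minutes leg 4 → 6:21 AM UTC (Nov 22).
Tashkent is UTC+5:00, so local arrival = 6:21 AM + 5:00 = 11:21 AM on Nov 22.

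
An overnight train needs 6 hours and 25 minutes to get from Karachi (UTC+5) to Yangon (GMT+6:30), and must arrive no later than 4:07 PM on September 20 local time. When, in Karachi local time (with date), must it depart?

Target arrival in UTC: 4:07 PM − 6:30 = 9:37 AM on Sep 20.
Subtract 6 hours 25 minutes → departure 3:12 AM UTC on Sep 20.
Karachi is UTC+5:00: 3:12 AM + 5:00 = 8:12 AM on Sep 20.

8:12 AM on September 20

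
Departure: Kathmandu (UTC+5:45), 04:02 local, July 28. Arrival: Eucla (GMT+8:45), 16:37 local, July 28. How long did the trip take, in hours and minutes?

9 hours 35 minutes

Departure in UTC: 04:02 − 5:45 = 22:17 on Jul 27.
Arrival in UTC: 16:37 − 8:45 = 07:52 on Jul 28.
Elapsed = 07:52 − 22:17 (+1 day) = 9 hours 35 minutes.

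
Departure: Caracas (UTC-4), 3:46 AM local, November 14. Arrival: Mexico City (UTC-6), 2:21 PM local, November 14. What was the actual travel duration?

Departure in UTC: 3:46 AM + 4:00 = 7:46 AM on Nov 14.
Arrival in UTC: 2:21 PM + 6:00 = 8:21 PM on Nov 14.
Elapsed = 8:21 PM − 7:46 AM = 12 hours 35 minutes.

12 hours 35 minutes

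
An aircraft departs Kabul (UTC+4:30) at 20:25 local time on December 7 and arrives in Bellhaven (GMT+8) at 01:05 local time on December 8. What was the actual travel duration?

Bellhaven is 3:30 ahead of Kabul.
Clock-face elapsed time (ignoring zones) is 4 hours 40 minutes.
Actual elapsed = 4 hours 40 minutes − 3:30 = 1 hour 10 minutes.

1 hour 10 minutes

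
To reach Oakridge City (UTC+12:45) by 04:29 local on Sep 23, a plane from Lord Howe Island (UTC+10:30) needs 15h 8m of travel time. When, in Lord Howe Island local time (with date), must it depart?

Target arrival in UTC: 04:29 − 12:45 = 15:44 on Sep 22.
Subtract 15 hours and 8 minutes → departure 00:36 UTC on Sep 22.
Lord Howe Island is UTC+10:30: 00:36 + 10:30 = 11:06 on Sep 22.

11:06 on September 22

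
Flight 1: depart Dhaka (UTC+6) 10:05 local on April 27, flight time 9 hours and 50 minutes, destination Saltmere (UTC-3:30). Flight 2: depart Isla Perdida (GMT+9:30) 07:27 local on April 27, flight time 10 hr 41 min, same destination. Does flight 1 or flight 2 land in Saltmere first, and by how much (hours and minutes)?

the second, by 5 hours 17 minutes

Flight 1 in UTC: 10:05 − 6:00 = 04:05 on Apr 27.
+9 hours and 50 minutes → arrive 13:55 UTC on Apr 27.
Flight 2 in UTC: 07:27 − 9:30 = 21:57 on Apr 26.
+10 hours and 41 minutes → arrive 08:38 UTC on Apr 27.
Flight 2 lands earlier by 5 hours 17 minutes.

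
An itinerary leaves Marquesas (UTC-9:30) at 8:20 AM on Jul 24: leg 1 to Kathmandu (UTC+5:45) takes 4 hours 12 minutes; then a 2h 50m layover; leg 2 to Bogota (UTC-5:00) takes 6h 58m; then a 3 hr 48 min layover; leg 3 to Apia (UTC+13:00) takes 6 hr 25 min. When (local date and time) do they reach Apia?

7:03 AM on Jul 26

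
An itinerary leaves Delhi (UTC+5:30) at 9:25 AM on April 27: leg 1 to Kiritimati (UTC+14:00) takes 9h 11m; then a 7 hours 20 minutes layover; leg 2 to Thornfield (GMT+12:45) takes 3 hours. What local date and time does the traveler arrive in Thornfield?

Convert departure to UTC: 9:25 AM − 5:30 = 3:55 AM UTC on Apr 27.
Add 9 hours and 11 minutes leg 1 → 1:06 PM UTC.
Add 7 hours and 20 minutes layover in Kiritimati → 8:26 PM UTC.
Add 3 hours leg 2 → 11:26 PM UTC.
Thornfield is UTC+12:45, so local arrival = 11:26 PM + 12:45 = 12:11 PM on Apr 28.

12:11 PM on Apr 28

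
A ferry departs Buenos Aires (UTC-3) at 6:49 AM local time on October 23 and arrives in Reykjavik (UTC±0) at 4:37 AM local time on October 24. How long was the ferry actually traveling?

18 hours 48 minutes

Reykjavik is 3:00 ahead of Buenos Aires.
Clock-face elapsed time (ignoring zones) is 21 hours 48 minutes.
Actual elapsed = 21 hours 48 minutes − 3:00 = 18 hours 48 minutes.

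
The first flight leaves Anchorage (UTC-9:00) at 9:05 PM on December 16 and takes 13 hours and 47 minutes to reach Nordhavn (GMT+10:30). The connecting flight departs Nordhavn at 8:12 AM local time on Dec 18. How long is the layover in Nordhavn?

Convert departure to UTC: 9:05 PM + 9:00 = 6:05 AM UTC on Dec 17.
Add 13 hours and 47 minutes flight time → 7:52 PM UTC.
Nordhavn is UTC+10:30, so local arrival = 7:52 PM + 10:30 = 6:22 AM on Dec 18.
Layover = 8:12 AM − 6:22 AM = 1 hour 50 minutes.

1 hour 50 minutes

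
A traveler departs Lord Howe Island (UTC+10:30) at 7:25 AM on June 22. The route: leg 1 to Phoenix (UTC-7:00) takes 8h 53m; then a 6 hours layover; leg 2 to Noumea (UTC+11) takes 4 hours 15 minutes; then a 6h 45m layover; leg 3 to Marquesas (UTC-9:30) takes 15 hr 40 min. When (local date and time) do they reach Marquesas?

4:58 AM on Jun 23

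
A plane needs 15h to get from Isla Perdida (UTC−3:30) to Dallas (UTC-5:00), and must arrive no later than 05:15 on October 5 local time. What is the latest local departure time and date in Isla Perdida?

Target arrival in UTC: 05:15 + 5:00 = 10:15 on Oct 5.
Subtract 15 hours → departure 19:15 UTC on Oct 4.
Isla Perdida is UTC−3:30: 19:15 − 3:30 = 15:45 on Oct 4.

15:45 on October 4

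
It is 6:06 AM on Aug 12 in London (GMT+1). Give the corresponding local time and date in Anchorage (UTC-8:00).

9:06 PM on August 11

In UTC: 6:06 AM − 1:00 = 5:06 AM on Aug 12.
Anchorage is UTC−8:00: 5:06 AM − 8:00 = 9:06 PM on Aug 11.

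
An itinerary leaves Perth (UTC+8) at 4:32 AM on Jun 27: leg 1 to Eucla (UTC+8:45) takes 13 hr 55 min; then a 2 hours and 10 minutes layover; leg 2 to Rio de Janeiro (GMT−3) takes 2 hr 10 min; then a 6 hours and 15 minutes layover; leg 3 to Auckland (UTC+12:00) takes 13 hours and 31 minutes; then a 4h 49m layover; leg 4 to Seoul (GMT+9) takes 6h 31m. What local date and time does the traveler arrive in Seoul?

6:53 AM on June 29

Convert departure to UTC: 4:32 AM − 8:00 = 8:32 PM UTC on Jun 26.
Add 13 hours and 55 minutes leg 1 → 10:27 AM UTC (Jun 27).
Add 2 hours and 10 minutes layover in Eucla → 12:37 PM UTC.
Add 2 hours 10 minutes leg 2 → 2:47 PM UTC.
Add 6 hours 15 minutes layover in Rio de Janeiro → 9:02 PM UTC.
Add 13 hours and 31 minutes leg 3 → 10:33 AM UTC (Jun 28).
Add 4 hours 49 minutes layover in Auckland → 3:22 PM UTC.
Add 6 hours and 31 minutes leg 4 → 9:53 PM UTC.
Seoul is UTC+9:00, so local arrival = 9:53 PM + 9:00 = 6:53 AM on Jun 29.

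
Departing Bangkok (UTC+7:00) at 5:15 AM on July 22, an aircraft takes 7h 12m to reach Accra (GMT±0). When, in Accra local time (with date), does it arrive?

5:27 AM on Jul 22

Convert departure to UTC: 5:15 AM − 7:00 = 10:15 PM UTC on Jul 21.
Add 7 hours 12 minutes travel time → 5:27 AM UTC (Jul 22).
Accra is UTC+0, so local arrival is the same: 5:27 AM on Jul 22.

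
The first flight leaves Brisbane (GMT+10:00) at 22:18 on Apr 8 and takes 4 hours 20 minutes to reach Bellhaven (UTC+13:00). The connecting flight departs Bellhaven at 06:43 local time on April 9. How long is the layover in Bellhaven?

Convert departure to UTC: 22:18 − 10:00 = 12:18 UTC on Apr 8.
Add 4 hours 20 minutes flight time → 16:38 UTC.
Bellhaven is UTC+13:00, so local arrival = 16:38 + 13:00 = 05:38 on Apr 9.
Layover = 06:43 − 05:38 = 1 hour 5 minutes.

1 hour 5 minutes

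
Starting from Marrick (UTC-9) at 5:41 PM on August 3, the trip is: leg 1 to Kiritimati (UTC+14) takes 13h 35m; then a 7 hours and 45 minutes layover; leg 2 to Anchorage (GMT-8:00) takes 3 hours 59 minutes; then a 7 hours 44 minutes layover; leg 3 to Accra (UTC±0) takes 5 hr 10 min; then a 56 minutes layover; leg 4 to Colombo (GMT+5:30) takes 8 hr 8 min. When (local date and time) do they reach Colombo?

7:28 AM on August 6

Convert departure to UTC: 5:41 PM + 9:00 = 2:41 AM UTC on Aug 4.
Add 13 hours 35 minutes leg 1 → 4:16 PM UTC.
Add 7 hours and 45 minutes layover in Kiritimati → 12:01 AM UTC (Aug 5).
Add 3 hours and 59 minutes leg 2 → 4:00 AM UTC.
Add 7 hours and 44 minutes layover in Anchorage → 11:44 AM UTC.
Add 5 hours and 10 minutes leg 3 → 4:54 PM UTC.
Add 56 minutes layover in Accra → 5:50 PM UTC.
Add 8 hours and 8 minutes leg 4 → 1:58 AM UTC (Aug 6).
Colombo is UTC+5:30, so local arrival = 1:58 AM + 5:30 = 7:28 AM on Aug 6.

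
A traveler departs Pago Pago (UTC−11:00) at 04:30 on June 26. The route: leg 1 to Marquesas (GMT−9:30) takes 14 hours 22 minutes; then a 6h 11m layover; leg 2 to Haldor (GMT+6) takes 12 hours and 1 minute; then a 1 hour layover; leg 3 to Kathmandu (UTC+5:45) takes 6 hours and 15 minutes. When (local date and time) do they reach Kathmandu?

13:04 on June 28

Convert departure to UTC: 04:30 + 11:00 = 15:30 UTC on Jun 26.
Add 14 hours and 22 minutes leg 1 → 05:52 UTC (Jun 27).
Add 6 hours 11 minutes layover in Marquesas → 12:03 UTC.
Add 12 hours 1 minute leg 2 → 00:04 UTC (Jun 28).
Add 1 hour layover in Haldor → 01:04 UTC.
Add 6 hours and 15 minutes leg 3 → 07:19 UTC.
Kathmandu is UTC+5:45, so local arrival = 07:19 + 5:45 = 13:04 on Jun 28.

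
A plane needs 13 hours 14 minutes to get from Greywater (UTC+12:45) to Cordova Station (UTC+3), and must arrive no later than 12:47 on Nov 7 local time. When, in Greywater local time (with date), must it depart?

09:18 on November 7

Target arrival in UTC: 12:47 − 3:00 = 09:47 on Nov 7.
Subtract 13 hours 14 minutes → departure 20:33 UTC on Nov 6.
Greywater is UTC+12:45: 20:33 + 12:45 = 09:18 on Nov 7.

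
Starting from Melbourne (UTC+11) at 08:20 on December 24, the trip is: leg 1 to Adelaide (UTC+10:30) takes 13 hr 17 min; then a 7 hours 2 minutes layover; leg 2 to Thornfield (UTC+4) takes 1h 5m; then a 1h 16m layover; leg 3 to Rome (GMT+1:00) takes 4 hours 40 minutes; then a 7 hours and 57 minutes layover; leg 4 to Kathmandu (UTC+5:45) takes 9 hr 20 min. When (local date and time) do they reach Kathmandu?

Convert departure to UTC: 08:20 − 11:00 = 21:20 UTC on Dec 23.
Add 13 hours 17 minutes leg 1 → 10:37 UTC (Dec 24).
Add 7 hours and 2 minutes layover in Adelaide → 17:39 UTC.
Add 1 hour 5 minutes leg 2 → 18:44 UTC.
Add 1 hour 16 minutes layover in Thornfield → 20:00 UTC.
Add 4 hours and 40 minutes leg 3 → 00:40 UTC (Dec 25).
Add 7 hours 57 minutes layover in Rome → 08:37 UTC.
Add 9 hours and 20 minutes leg 4 → 17:57 UTC.
Kathmandu is UTC+5:45, so local arrival = 17:57 + 5:45 = 23:42 on Dec 25.

23:42 on Dec 25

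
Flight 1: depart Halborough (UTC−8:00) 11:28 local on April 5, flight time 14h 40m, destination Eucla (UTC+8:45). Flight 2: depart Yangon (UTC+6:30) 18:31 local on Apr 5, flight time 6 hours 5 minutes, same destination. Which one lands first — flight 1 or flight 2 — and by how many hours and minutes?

the second, by 16 hours 2 minutes

Flight 1 in UTC: 11:28 + 8:00 = 19:28 on Apr 5.
+14 hours and 40 minutes → arrive 10:08 UTC on Apr 6.
Flight 2 in UTC: 18:31 − 6:30 = 12:01 on Apr 5.
+6 hours 5 minutes → arrive 18:06 UTC on Apr 5.
Flight 2 lands earlier by 16 hours 2 minutes.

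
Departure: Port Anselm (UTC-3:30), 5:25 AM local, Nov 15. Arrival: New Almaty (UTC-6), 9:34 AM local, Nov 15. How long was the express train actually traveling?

Departure in UTC: 5:25 AM + 3:30 = 8:55 AM on Nov 15.
Arrival in UTC: 9:34 AM + 6:00 = 3:34 PM on Nov 15.
Elapsed = 3:34 PM − 8:55 AM = 6 hours 39 minutes.

6 hours 39 minutes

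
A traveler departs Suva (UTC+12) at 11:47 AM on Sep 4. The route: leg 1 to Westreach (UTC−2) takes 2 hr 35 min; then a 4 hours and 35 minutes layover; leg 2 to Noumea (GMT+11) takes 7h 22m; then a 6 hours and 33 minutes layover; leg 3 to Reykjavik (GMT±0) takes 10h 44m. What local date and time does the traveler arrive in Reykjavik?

Convert departure to UTC: 11:47 AM − 12:00 = 11:47 PM UTC on Sep 3.
Add 2 hours and 35 minutes leg 1 → 2:22 AM UTC (Sep 4).
Add 4 hours 35 minutes layover in Westreach → 6:57 AM UTC.
Add 7 hours and 22 minutes leg 2 → 2:19 PM UTC.
Add 6 hours and 33 minutes layover in Noumea → 8:52 PM UTC.
Add 10 hours and 44 minutes leg 3 → 7:36 AM UTC (Sep 5).
Reykjavik is UTC+0, so local arrival is the same: 7:36 AM on Sep 5.

7:36 AM on September 5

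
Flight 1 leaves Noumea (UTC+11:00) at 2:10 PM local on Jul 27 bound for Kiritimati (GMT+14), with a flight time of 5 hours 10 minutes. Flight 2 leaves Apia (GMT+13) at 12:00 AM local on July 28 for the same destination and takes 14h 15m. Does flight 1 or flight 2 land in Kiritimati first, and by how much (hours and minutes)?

Flight 1 in UTC: 2:10 PM − 11:00 = 3:10 AM on Jul 27.
+5 hours 10 minutes → arrive 8:20 AM UTC on Jul 27.
Flight 2 in UTC: 12:00 AM − 13:00 = 11:00 AM on Jul 27.
+14 hours 15 minutes → arrive 1:15 AM UTC on Jul 28.
Flight 1 lands earlier by 16 hours 55 minutes.

the first, by 16 hours 55 minutes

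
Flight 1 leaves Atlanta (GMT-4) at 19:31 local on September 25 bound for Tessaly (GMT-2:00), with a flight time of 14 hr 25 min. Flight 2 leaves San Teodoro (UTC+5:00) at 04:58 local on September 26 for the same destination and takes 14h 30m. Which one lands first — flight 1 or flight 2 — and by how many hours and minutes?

the first, by 32 minutes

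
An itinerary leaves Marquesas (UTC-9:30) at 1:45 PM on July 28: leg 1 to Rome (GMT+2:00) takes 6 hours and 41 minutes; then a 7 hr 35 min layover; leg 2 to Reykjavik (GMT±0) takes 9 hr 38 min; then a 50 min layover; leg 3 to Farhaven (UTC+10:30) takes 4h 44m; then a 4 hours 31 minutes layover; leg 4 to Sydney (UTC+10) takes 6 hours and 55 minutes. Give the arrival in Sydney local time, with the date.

Convert departure to UTC: 1:45 PM + 9:30 = 11:15 PM UTC on Jul 28.
Add 6 hours 41 minutes leg 1 → 5:56 AM UTC (Jul 29).
Add 7 hours and 35 minutes layover in Rome → 1:31 PM UTC.
Add 9 hours 38 minutes leg 2 → 11:09 PM UTC.
Add 50 minutes layover in Reykjavik → 11:59 PM UTC.
Add 4 hours 44 minutes leg 3 → 4:43 AM UTC (Jul 30).
Add 4 hours and 31 minutes layover in Farhaven → 9:14 AM UTC.
Add 6 hours 55 minutes leg 4 → 4:09 PM UTC.
Sydney is UTC+10:00, so local arrival = 4:09 PM + 10:00 = 2:09 AM on Jul 31.

2:09 AM on Jul 31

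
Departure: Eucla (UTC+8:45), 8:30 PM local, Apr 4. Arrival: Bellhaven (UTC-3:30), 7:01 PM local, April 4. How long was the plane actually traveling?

Bellhaven is 12:15 behind Eucla.
Clock-face elapsed time (ignoring zones) is −1 hour 29 minutes.
Actual elapsed = −1 hour 29 minutes + 12:15 = 10 hours 46 minutes.

10 hours 46 minutes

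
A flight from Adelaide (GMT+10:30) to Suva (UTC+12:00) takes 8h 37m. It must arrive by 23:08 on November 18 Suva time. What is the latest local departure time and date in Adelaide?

13:01 on November 18

Target arrival in UTC: 23:08 − 12:00 = 11:08 on Nov 18.
Subtract 8 hours 37 minutes → departure 02:31 UTC on Nov 18.
Adelaide is UTC+10:30: 02:31 + 10:30 = 13:01 on Nov 18.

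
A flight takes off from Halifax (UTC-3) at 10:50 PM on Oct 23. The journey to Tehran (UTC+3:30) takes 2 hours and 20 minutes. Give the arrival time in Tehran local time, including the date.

7:40 AM on October 24

Convert departure to UTC: 10:50 PM + 3:00 = 1:50 AM UTC on Oct 24.
Add 2 hours and 20 minutes travel time → 4:10 AM UTC.
Tehran is UTC+3:30, so local arrival = 4:10 AM + 3:30 = 7:40 AM on Oct 24.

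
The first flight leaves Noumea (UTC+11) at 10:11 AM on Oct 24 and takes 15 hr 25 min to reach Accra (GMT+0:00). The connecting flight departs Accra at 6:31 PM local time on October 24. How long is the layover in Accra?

3 hours 55 minutes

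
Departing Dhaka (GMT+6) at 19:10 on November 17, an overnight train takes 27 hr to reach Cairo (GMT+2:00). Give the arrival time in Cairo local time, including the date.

18:10 on November 18

Convert departure to UTC: 19:10 − 6:00 = 13:10 UTC on Nov 17.
Add 27 hours travel time → 16:10 UTC (Nov 18).
Cairo is UTC+2:00, so local arrival = 16:10 + 2:00 = 18:10 on Nov 18.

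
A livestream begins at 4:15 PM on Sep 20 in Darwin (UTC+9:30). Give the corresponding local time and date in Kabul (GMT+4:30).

Kabul is 5:00 behind Darwin.
Shift by the zone difference: 4:15 PM − 5:00 = 11:15 AM on Sep 20 in Kabul.

11:15 AM on Sep 20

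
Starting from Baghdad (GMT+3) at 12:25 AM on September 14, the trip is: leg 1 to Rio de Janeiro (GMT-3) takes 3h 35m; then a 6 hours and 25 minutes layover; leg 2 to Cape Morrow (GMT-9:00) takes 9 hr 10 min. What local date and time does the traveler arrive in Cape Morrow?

Convert departure to UTC: 12:25 AM − 3:00 = 9:25 PM UTC on Sep 13.
Add 3 hours and 35 minutes leg 1 → 1:00 AM UTC (Sep 14).
Add 6 hours and 25 minutes layover in Rio de Janeiro → 7:25 AM UTC.
Add 9 hours 10 minutes leg 2 → 4:35 PM UTC.
Cape Morrow is UTC−9:00, so local arrival = 4:35 PM − 9:00 = 7:35 AM on Sep 14.

7:35 AM on September 14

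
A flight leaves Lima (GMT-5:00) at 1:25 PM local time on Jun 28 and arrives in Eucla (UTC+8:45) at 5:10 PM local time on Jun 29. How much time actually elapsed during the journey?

14 hours

Eucla is 13:45 ahead of Lima.
Clock-face elapsed time (ignoring zones) is 27 hours 45 minutes.
Actual elapsed = 27 hours 45 minutes − 13:45 = 14 hours.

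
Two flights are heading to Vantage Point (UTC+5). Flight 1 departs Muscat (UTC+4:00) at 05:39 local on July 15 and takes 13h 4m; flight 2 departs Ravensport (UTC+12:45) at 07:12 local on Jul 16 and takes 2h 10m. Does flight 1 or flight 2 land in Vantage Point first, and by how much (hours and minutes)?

the first, by 5 hours 54 minutes

Flight 1 in UTC: 05:39 − 4:00 = 01:39 on Jul 15.
+13 hours and 4 minutes → arrive 14:43 UTC on Jul 15.
Flight 2 in UTC: 07:12 − 12:45 = 18:27 on Jul 15.
+2 hours and 10 minutes → arrive 20:37 UTC on Jul 15.
Flight 1 lands earlier by 5 hours 54 minutes.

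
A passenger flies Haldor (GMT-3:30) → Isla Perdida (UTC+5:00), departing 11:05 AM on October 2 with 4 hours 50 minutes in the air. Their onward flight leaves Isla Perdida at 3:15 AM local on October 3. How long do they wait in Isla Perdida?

Convert departure to UTC: 11:05 AM + 3:30 = 2:35 PM UTC on Oct 2.
Add 4 hours and 50 minutes flight time → 7:25 PM UTC.
Isla Perdida is UTC+5:00, so local arrival = 7:25 PM + 5:00 = 12:25 AM on Oct 3.
Layover = 3:15 AM − 12:25 AM = 2 hours 50 minutes.

2 hours 50 minutes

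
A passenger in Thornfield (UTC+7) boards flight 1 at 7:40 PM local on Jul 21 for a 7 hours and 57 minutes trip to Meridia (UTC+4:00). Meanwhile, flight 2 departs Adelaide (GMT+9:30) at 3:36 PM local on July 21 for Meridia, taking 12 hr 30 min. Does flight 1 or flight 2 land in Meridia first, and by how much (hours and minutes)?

the second, by 2 hours 1 minute

Flight 1 in UTC: 7:40 PM − 7:00 = 12:40 PM on Jul 21.
+7 hours 57 minutes → arrive 8:37 PM UTC on Jul 21.
Flight 2 in UTC: 3:36 PM − 9:30 = 6:06 AM on Jul 21.
+12 hours and 30 minutes → arrive 6:36 PM UTC on Jul 21.
Flight 2 lands earlier by 2 hours 1 minute.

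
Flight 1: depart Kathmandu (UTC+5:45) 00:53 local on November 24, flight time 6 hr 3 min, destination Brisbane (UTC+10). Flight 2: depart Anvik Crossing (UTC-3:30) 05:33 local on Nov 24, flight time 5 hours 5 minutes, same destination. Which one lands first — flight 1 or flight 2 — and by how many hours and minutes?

Flight 1 in UTC: 00:53 − 5:45 = 19:08 on Nov 23.
+6 hours 3 minutes → arrive 01:11 UTC on Nov 24.
Flight 2 in UTC: 05:33 + 3:30 = 09:03 on Nov 24.
+5 hours and 5 minutes → arrive 14:08 UTC on Nov 24.
Flight 1 lands earlier by 12 hours 57 minutes.

the first, by 12 hours 57 minutes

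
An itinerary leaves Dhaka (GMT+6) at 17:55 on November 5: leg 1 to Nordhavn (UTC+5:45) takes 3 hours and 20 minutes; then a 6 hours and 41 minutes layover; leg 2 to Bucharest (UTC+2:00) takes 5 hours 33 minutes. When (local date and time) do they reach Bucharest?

Convert departure to UTC: 17:55 − 6:00 = 11:55 UTC on Nov 5.
Add 3 hours 20 minutes leg 1 → 15:15 UTC.
Add 6 hours and 41 minutes layover in Nordhavn → 21:56 UTC.
Add 5 hours 33 minutes leg 2 → 03:29 UTC (Nov 6).
Bucharest is UTC+2:00, so local arrival = 03:29 + 2:00 = 05:29 on Nov 6.

05:29 on November 6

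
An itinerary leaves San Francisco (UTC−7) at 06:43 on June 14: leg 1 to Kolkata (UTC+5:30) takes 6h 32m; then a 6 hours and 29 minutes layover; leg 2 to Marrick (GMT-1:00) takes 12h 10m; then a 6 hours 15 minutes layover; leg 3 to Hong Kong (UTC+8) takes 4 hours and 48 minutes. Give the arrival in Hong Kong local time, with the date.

Convert departure to UTC: 06:43 + 7:00 = 13:43 UTC on Jun 14.
Add 6 hours and 32 minutes leg 1 → 20:15 UTC.
Add 6 hours 29 minutes layover in Kolkata → 02:44 UTC (Jun 15).
Add 12 hours and 10 minutes leg 2 → 14:54 UTC.
Add 6 hours 15 minutes layover in Marrick → 21:09 UTC.
Add 4 hours 48 minutes leg 3 → 01:57 UTC (Jun 16).
Hong Kong is UTC+8:00, so local arrival = 01:57 + 8:00 = 09:57 on Jun 16.

09:57 on June 16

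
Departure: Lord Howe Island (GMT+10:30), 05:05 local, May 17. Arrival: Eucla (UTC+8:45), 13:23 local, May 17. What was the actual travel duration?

10 hours 3 minutes

Departure in UTC: 05:05 − 10:30 = 18:35 on May 16.
Arrival in UTC: 13:23 − 8:45 = 04:38 on May 17.
Elapsed = 04:38 − 18:35 (+1 day) = 10 hours 3 minutes.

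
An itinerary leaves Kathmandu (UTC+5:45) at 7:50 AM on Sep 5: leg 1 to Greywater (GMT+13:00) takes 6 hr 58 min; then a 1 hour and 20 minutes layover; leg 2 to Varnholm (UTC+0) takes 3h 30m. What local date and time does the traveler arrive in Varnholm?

1:53 PM on September 5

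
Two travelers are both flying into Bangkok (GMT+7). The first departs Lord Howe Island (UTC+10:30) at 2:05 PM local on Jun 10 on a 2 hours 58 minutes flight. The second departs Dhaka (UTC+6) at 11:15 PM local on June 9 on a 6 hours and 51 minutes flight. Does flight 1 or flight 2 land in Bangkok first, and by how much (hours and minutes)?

the second, by 6 hours 27 minutes

Flight 1 in UTC: 2:05 PM − 10:30 = 3:35 AM on Jun 10.
+2 hours 58 minutes → arrive 6:33 AM UTC on Jun 10.
Flight 2 in UTC: 11:15 PM − 6:00 = 5:15 PM on Jun 9.
+6 hours and 51 minutes → arrive 12:06 AM UTC on Jun 10.
Flight 2 lands earlier by 6 hours 27 minutes.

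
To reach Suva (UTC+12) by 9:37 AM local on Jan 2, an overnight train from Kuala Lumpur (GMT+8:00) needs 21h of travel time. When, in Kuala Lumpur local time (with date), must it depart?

8:37 AM on January 1

Target arrival in UTC: 9:37 AM − 12:00 = 9:37 PM on Jan 1.
Subtract 21 hours → departure 12:37 AM UTC on Jan 1.
Kuala Lumpur is UTC+8:00: 12:37 AM + 8:00 = 8:37 AM on Jan 1.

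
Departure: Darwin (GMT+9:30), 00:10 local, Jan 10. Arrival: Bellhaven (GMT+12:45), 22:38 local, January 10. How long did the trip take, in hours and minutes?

19 hours 13 minutes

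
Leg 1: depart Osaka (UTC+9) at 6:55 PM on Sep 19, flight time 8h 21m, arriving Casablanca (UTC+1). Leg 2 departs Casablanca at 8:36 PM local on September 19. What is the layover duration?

Convert departure to UTC: 6:55 PM − 9:00 = 9:55 AM UTC on Sep 19.
Add 8 hours and 21 minutes flight time → 6:16 PM UTC.
Casablanca is UTC+1:00, so local arrival = 6:16 PM + 1:00 = 7:16 PM on Sep 19.
Layover = 8:36 PM − 7:16 PM = 1 hour 20 minutes.

1 hour 20 minutes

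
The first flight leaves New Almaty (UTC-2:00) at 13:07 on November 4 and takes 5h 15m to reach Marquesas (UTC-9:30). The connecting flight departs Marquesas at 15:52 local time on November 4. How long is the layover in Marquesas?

5 hours

Convert departure to UTC: 13:07 + 2:00 = 15:07 UTC on Nov 4.
Add 5 hours 15 minutes flight time → 20:22 UTC.
Marquesas is UTC−9:30, so local arrival = 20:22 − 9:30 = 10:52 on Nov 4.
Layover = 15:52 − 10:52 = 5 hours.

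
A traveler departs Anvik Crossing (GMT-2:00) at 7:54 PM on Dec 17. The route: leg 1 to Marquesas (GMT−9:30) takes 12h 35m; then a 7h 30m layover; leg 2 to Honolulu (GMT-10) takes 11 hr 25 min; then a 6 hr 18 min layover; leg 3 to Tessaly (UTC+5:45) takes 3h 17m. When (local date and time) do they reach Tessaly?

8:44 PM on Dec 19

Convert departure to UTC: 7:54 PM + 2:00 = 9:54 PM UTC on Dec 17.
Add 12 hours and 35 minutes leg 1 → 10:29 AM UTC (Dec 18).
Add 7 hours 30 minutes layover in Marquesas → 5:59 PM UTC.
Add 11 hours 25 minutes leg 2 → 5:24 AM UTC (Dec 19).
Add 6 hours 18 minutes layover in Honolulu → 11:42 AM UTC.
Add 3 hours 17 minutes leg 3 → 2:59 PM UTC.
Tessaly is UTC+5:45, so local arrival = 2:59 PM + 5:45 = 8:44 PM on Dec 19.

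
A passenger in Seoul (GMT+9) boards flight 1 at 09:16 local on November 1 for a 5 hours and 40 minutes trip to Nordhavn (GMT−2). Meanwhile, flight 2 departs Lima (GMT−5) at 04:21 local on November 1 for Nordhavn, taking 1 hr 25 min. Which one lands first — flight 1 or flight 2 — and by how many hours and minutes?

the first, by 4 hours 50 minutes

Flight 1 in UTC: 09:16 − 9:00 = 00:16 on Nov 1.
+5 hours 40 minutes → arrive 05:56 UTC on Nov 1.
Flight 2 in UTC: 04:21 + 5:00 = 09:21 on Nov 1.
+1 hour and 25 minutes → arrive 10:46 UTC on Nov 1.
Flight 1 lands earlier by 4 hours 50 minutes.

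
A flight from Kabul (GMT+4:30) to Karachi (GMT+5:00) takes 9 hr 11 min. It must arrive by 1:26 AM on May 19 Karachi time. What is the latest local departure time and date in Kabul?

Target arrival in UTC: 1:26 AM − 5:00 = 8:26 PM on May 18.
Subtract 9 hours 11 minutes → departure 11:15 AM UTC on May 18.
Kabul is UTC+4:30: 11:15 AM + 4:30 = 3:45 PM on May 18.

3:45 PM on May 18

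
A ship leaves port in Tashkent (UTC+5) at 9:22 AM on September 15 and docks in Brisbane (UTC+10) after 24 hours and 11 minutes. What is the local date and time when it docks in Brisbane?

2:33 PM on Sep 16

Brisbane is 5:00 ahead of Tashkent.
After 24 hours 11 minutes it is 9:33 AM (Sep 16) in Tashkent.
Shift by the zone difference: 9:33 AM + 5:00 = 2:33 PM on Sep 16 in Brisbane.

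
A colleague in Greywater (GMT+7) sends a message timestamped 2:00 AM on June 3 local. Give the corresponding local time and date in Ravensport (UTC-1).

6:00 PM on Jun 2

In UTC: 2:00 AM − 7:00 = 7:00 PM on Jun 2.
Ravensport is UTC−1:00: 7:00 PM − 1:00 = 6:00 PM on Jun 2.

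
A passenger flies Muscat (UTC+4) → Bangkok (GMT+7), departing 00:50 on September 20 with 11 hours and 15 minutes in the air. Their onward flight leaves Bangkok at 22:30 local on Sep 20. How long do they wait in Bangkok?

7 hours 25 minutes

Convert departure to UTC: 00:50 − 4:00 = 20:50 UTC on Sep 19.
Add 11 hours 15 minutes flight time → 08:05 UTC (Sep 20).
Bangkok is UTC+7:00, so local arrival = 08:05 + 7:00 = 15:05 on Sep 20.
Layover = 22:30 − 15:05 = 7 hours 25 minutes.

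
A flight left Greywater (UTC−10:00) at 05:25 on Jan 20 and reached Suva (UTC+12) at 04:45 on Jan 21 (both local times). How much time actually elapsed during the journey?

1 hour 20 minutes

Suva is 22:00 ahead of Greywater.
Clock-face elapsed time (ignoring zones) is 23 hours 20 minutes.
Actual elapsed = 23 hours 20 minutes − 22:00 = 1 hour 20 minutes.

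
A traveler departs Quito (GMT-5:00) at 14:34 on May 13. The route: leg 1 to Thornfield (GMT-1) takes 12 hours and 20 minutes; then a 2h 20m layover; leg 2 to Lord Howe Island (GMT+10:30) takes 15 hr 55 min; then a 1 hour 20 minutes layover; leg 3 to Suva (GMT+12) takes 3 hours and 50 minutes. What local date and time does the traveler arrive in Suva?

Convert departure to UTC: 14:34 + 5:00 = 19:34 UTC on May 13.
Add 12 hours and 20 minutes leg 1 → 07:54 UTC (May 14).
Add 2 hours and 20 minutes layover in Thornfield → 10:14 UTC.
Add 15 hours and 55 minutes leg 2 → 02:09 UTC (May 15).
Add 1 hour and 20 minutes layover in Lord Howe Island → 03:29 UTC.
Add 3 hours and 50 minutes leg 3 → 07:19 UTC.
Suva is UTC+12:00, so local arrival = 07:19 + 12:00 = 19:19 on May 15.

19:19 on May 15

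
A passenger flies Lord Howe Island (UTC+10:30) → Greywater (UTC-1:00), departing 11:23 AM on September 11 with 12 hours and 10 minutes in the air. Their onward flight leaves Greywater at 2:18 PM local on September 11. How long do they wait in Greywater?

Convert departure to UTC: 11:23 AM − 10:30 = 12:53 AM UTC on Sep 11.
Add 12 hours and 10 minutes flight time → 1:03 PM UTC.
Greywater is UTC−1:00, so local arrival = 1:03 PM − 1:00 = 12:03 PM on Sep 11.
Layover = 2:18 PM − 12:03 PM = 2 hours 15 minutes.

2 hours 15 minutes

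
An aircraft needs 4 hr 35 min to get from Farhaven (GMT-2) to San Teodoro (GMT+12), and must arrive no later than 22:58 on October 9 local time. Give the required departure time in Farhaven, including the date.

04:23 on Oct 9

Target arrival in UTC: 22:58 − 12:00 = 10:58 on Oct 9.
Subtract 4 hours and 35 minutes → departure 06:23 UTC on Oct 9.
Farhaven is UTC−2:00: 06:23 − 2:00 = 04:23 on Oct 9.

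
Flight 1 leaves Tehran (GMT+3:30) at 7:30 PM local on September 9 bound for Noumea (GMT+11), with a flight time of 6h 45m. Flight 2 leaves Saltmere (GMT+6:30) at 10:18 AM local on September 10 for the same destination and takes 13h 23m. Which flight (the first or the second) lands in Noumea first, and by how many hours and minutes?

Flight 1 in UTC: 7:30 PM − 3:30 = 4:00 PM on Sep 9.
+6 hours and 45 minutes → arrive 10:45 PM UTC on Sep 9.
Flight 2 in UTC: 10:18 AM − 6:30 = 3:48 AM on Sep 10.
+13 hours and 23 minutes → arrive 5:11 PM UTC on Sep 10.
Flight 1 lands earlier by 18 hours 26 minutes.

the first, by 18 hours 26 minutes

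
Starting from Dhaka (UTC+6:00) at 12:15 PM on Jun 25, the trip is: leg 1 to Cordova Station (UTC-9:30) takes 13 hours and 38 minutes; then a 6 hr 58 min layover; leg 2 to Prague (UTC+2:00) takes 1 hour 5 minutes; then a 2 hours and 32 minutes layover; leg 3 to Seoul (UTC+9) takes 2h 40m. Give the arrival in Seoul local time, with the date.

6:08 PM on June 26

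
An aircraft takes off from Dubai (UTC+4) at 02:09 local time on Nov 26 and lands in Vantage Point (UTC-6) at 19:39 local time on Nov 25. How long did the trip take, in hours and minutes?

3 hours 30 minutes

Departure in UTC: 02:09 − 4:00 = 22:09 on Nov 25.
Arrival in UTC: 19:39 + 6:00 = 01:39 on Nov 26.
Elapsed = 01:39 − 22:09 (+1 day) = 3 hours 30 minutes.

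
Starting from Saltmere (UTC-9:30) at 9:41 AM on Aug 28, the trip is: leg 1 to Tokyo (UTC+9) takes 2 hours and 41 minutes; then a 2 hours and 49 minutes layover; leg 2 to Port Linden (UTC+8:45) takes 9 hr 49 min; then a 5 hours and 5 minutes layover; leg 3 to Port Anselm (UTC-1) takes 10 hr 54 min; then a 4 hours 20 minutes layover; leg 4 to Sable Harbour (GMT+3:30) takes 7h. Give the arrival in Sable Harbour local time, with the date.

Convert departure to UTC: 9:41 AM + 9:30 = 7:11 PM UTC on Aug 28.
Add 2 hours and 41 minutes leg 1 → 9:52 PM UTC.
Add 2 hours and 49 minutes layover in Tokyo → 12:41 AM UTC (Aug 29).
Add 9 hours 49 minutes leg 2 → 10:30 AM UTC.
Add 5 hours and 5 minutes layover in Port Linden → 3:35 PM UTC.
Add 10 hours 54 minutes leg 3 → 2:29 AM UTC (Aug 30).
Add 4 hours 20 minutes layover in Port Anselm → 6:49 AM UTC.
Add 7 hours leg 4 → 1:49 PM UTC.
Sable Harbour is UTC+3:30, so local arrival = 1:49 PM + 3:30 = 5:19 PM on Aug 30.

5:19 PM on August 30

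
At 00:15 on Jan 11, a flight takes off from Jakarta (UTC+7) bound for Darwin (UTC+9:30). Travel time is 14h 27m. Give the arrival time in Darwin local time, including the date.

Convert departure to UTC: 00:15 − 7:00 = 17:15 UTC on Jan 10.
Add 14 hours 27 minutes travel time → 07:42 UTC (Jan 11).
Darwin is UTC+9:30, so local arrival = 07:42 + 9:30 = 17:12 on Jan 11.

17:12 on Jan 11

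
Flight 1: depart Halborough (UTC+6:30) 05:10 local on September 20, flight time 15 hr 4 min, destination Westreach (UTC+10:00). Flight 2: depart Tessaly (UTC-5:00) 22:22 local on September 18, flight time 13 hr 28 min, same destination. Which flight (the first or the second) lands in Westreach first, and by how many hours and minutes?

the second, by 20 hours 54 minutes

Flight 1 in UTC: 05:10 − 6:30 = 22:40 on Sep 19.
+15 hours and 4 minutes → arrive 13:44 UTC on Sep 20.
Flight 2 in UTC: 22:22 + 5:00 = 03:22 on Sep 19.
+13 hours and 28 minutes → arrive 16:50 UTC on Sep 19.
Flight 2 lands earlier by 20 hours 54 minutes.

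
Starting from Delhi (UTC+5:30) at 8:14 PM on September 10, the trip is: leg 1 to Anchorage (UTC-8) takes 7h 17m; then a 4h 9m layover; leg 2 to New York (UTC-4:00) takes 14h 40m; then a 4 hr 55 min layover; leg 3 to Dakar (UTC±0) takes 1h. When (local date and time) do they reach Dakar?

10:45 PM on September 11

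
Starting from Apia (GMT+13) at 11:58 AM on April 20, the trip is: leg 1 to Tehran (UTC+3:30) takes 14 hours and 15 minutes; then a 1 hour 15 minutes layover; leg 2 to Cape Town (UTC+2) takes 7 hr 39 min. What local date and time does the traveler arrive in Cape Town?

12:07 AM on April 21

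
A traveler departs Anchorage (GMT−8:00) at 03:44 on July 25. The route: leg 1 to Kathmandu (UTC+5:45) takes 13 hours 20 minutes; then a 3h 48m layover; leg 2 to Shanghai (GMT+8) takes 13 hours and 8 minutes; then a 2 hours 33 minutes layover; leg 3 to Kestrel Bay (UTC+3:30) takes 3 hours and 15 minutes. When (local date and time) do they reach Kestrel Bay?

03:18 on July 27

Convert departure to UTC: 03:44 + 8:00 = 11:44 UTC on Jul 25.
Add 13 hours and 20 minutes leg 1 → 01:04 UTC (Jul 26).
Add 3 hours 48 minutes layover in Kathmandu → 04:52 UTC.
Add 13 hours 8 minutes leg 2 → 18:00 UTC.
Add 2 hours and 33 minutes layover in Shanghai → 20:33 UTC.
Add 3 hours 15 minutes leg 3 → 23:48 UTC.
Kestrel Bay is UTC+3:30, so local arrival = 23:48 + 3:30 = 03:18 on Jul 27.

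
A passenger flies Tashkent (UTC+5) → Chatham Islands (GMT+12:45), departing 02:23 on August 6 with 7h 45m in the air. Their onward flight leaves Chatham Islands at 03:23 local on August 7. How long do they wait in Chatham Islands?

Convert departure to UTC: 02:23 − 5:00 = 21:23 UTC on Aug 5.
Add 7 hours and 45 minutes flight time → 05:08 UTC (Aug 6).
Chatham Islands is UTC+12:45, so local arrival = 05:08 + 12:45 = 17:53 on Aug 6.
Layover = 03:23 − 17:53 (+1 day) = 9 hours 30 minutes.

9 hours 30 minutes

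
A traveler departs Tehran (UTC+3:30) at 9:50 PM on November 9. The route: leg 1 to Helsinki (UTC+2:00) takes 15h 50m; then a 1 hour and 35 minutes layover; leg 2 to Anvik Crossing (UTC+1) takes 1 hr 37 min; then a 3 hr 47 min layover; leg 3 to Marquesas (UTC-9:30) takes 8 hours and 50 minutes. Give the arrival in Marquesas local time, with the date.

4:29 PM on November 10

Convert departure to UTC: 9:50 PM − 3:30 = 6:20 PM UTC on Nov 9.
Add 15 hours and 50 minutes leg 1 → 10:10 AM UTC (Nov 10).
Add 1 hour and 35 minutes layover in Helsinki → 11:45 AM UTC.
Add 1 hour and 37 minutes leg 2 → 1:22 PM UTC.
Add 3 hours and 47 minutes layover in Anvik Crossing → 5:09 PM UTC.
Add 8 hours and 50 minutes leg 3 → 1:59 AM UTC (Nov 11).
Marquesas is UTC−9:30, so local arrival = 1:59 AM − 9:30 = 4:29 PM on Nov 10.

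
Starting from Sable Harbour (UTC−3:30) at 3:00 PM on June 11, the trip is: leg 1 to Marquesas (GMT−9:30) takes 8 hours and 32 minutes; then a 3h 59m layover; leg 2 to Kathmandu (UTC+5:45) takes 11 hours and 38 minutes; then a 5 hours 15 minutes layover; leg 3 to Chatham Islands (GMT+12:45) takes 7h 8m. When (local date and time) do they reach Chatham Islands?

Convert departure to UTC: 3:00 PM + 3:30 = 6:30 PM UTC on Jun 11.
Add 8 hours and 32 minutes leg 1 → 3:02 AM UTC (Jun 12).
Add 3 hours 59 minutes layover in Marquesas → 7:01 AM UTC.
Add 11 hours and 38 minutes leg 2 → 6:39 PM UTC.
Add 5 hours 15 minutes layover in Kathmandu → 11:54 PM UTC.
Add 7 hours 8 minutes leg 3 → 7:02 AM UTC (Jun 13).
Chatham Islands is UTC+12:45, so local arrival = 7:02 AM + 12:45 = 7:47 PM on Jun 13.

7:47 PM on June 13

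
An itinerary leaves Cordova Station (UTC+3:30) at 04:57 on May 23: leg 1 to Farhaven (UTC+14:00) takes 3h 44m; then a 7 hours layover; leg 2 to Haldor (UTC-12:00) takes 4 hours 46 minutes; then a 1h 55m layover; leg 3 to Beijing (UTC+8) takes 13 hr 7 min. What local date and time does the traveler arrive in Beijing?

Convert departure to UTC: 04:57 − 3:30 = 01:27 UTC on May 23.
Add 3 hours 44 minutes leg 1 → 05:11 UTC.
Add 7 hours layover in Farhaven → 12:11 UTC.
Add 4 hours and 46 minutes leg 2 → 16:57 UTC.
Add 1 hour and 55 minutes layover in Haldor → 18:52 UTC.
Add 13 hours 7 minutes leg 3 → 07:59 UTC (May 24).
Beijing is UTC+8:00, so local arrival = 07:59 + 8:00 = 15:59 on May 24.

15:59 on May 24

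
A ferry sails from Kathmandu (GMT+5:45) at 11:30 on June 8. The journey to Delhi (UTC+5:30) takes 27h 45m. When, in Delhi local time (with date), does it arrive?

Convert departure to UTC: 11:30 − 5:45 = 05:45 UTC on Jun 8.
Add 27 hours 45 minutes travel time → 09:30 UTC (Jun 9).
Delhi is UTC+5:30, so local arrival = 09:30 + 5:30 = 15:00 on Jun 9.

15:00 on June 9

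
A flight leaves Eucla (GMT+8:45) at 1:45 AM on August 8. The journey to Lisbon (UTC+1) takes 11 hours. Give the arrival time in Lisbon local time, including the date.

5:00 AM on Aug 8

Convert departure to UTC: 1:45 AM − 8:45 = 5:00 PM UTC on Aug 7.
Add 11 hours travel time → 4:00 AM UTC (Aug 8).
Lisbon is UTC+1:00, so local arrival = 4:00 AM + 1:00 = 5:00 AM on Aug 8.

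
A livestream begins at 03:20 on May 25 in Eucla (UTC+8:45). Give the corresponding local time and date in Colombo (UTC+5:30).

In UTC: 03:20 − 8:45 = 18:35 on May 24.
Colombo is UTC+5:30: 18:35 + 5:30 = 00:05 on May 25.

00:05 on May 25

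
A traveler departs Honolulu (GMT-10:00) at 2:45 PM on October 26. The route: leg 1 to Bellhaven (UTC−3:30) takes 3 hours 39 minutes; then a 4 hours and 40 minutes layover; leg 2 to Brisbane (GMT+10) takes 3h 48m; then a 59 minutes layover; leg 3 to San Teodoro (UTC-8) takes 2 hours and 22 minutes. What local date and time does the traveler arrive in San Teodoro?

8:13 AM on October 27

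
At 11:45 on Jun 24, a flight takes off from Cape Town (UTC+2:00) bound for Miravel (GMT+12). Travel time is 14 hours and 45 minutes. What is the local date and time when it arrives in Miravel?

Convert departure to UTC: 11:45 − 2:00 = 09:45 UTC on Jun 24.
Add 14 hours 45 minutes travel time → 00:30 UTC (Jun 25).
Miravel is UTC+12:00, so local arrival = 00:30 + 12:00 = 12:30 on Jun 25.

12:30 on Jun 25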